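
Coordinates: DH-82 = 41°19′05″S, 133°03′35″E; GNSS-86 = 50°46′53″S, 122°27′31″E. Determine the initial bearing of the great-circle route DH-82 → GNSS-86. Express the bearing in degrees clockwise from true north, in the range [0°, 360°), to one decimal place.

214.1°

DH-82: φ = -41.31806°, λ = +133.05972°
GNSS-86: φ = -50.78139°, λ = +122.45861°
Δλ = -10.6011°
y = sin Δλ · cos φ₂ = -0.116321
x = cos φ₁ sin φ₂ − sin φ₁ cos φ₂ cos Δλ = -0.171542
θ = atan2(y, x) = -145.8591° → 214.1409° (mod 360°)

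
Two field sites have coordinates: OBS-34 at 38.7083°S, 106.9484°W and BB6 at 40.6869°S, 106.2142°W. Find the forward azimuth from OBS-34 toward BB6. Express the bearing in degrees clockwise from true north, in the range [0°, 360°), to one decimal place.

Δλ = 0.7342°
y = sin Δλ · cos φ₂ = 0.009717
x = cos φ₁ sin φ₂ − sin φ₁ cos φ₂ cos Δλ = -0.034565
θ = atan2(y, x) = 164.2989° → 164.2989° (mod 360°)

164.3°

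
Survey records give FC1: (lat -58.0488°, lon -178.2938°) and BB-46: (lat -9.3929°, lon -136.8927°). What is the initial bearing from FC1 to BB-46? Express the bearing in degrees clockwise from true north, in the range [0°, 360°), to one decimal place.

Δλ = 41.4011°
y = sin Δλ · cos φ₂ = 0.652459
x = cos φ₁ sin φ₂ − sin φ₁ cos φ₂ cos Δλ = 0.541558
θ = atan2(y, x) = 50.3065° → 50.3065° (mod 360°)

50.3°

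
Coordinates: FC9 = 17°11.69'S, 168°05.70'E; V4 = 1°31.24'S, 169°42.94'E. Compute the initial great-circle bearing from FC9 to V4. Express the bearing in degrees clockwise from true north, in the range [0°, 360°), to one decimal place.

6.0°

FC9: φ = -17.19483°, λ = +168.09500°
V4: φ = -1.52067°, λ = +169.71567°
Δλ = 1.6207°
y = sin Δλ · cos φ₂ = 0.028272
x = cos φ₁ sin φ₂ − sin φ₁ cos φ₂ cos Δλ = 0.270048
θ = atan2(y, x) = 5.9767° → 5.9767° (mod 360°)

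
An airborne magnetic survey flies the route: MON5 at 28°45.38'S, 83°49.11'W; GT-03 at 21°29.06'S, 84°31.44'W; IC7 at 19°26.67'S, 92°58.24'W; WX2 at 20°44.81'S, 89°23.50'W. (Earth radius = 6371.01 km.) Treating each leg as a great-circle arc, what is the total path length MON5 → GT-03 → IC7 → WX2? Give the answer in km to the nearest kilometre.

2121 km

MON5: φ = -28.75633°, λ = -83.81850°
GT-03: φ = -21.48433°, λ = -84.52400°
IC7: φ = -19.44450°, λ = -92.97067°
WX2: φ = -20.74683°, λ = -89.39167°
MON5→GT-03: c = 0.127408 rad, d = 811.72 km
GT-03→IC7: c = 0.142608 rad, d = 908.56 km
IC7→WX2: c = 0.062909 rad, d = 400.80 km
Total = 811.72 + 908.56 + 400.80 = 2121.07 km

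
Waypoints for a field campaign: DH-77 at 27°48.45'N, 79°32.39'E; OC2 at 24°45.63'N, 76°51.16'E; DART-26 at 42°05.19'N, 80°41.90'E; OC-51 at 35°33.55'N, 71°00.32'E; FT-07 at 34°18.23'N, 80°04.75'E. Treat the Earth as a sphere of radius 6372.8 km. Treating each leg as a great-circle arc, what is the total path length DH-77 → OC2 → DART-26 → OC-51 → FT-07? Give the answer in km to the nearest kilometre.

4339 km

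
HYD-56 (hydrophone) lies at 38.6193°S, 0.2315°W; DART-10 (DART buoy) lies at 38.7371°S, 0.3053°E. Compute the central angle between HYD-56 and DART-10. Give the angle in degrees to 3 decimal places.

Δφ = -0.1178°,  Δλ = 0.5368°
a = sin²(Δφ/2) + cos φ₁ cos φ₂ sin²(Δλ/2) = 0.000014
c = 2·arcsin(√a) = 0.007597 rad = 0.4353°

0.435°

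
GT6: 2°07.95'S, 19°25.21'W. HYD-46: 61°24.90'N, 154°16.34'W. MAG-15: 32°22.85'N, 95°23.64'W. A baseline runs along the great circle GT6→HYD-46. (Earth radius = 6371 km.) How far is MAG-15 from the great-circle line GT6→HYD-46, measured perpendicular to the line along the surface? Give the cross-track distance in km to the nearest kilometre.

GT6: φ = -2.13250°, λ = -19.42017°
HYD-46: φ = +61.41500°, λ = -154.27233°
MAG-15: φ = +32.38083°, λ = -95.39400°
δ₁₃ = central angle GT6→MAG-15 = 1.385122 rad  (haversine)
θ₁₃ = bearing GT6→MAG-15 = 303.524°,  θ₁₂ = bearing GT6→HYD-46 = 338.587°
dₓₜ = R·arcsin(sin δ₁₃ · sin(θ₁₃ − θ₁₂)) = 6371·arcsin(0.98281·sin(-35.063°)) = -3822.313 km
|dₓₜ| = 3822.313 km

3822 km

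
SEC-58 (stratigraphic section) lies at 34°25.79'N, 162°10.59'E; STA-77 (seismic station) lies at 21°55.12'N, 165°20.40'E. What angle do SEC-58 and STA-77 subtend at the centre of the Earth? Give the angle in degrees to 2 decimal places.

SEC-58: φ = +34.42983°, λ = +162.17650°
STA-77: φ = +21.91867°, λ = +165.34000°
Δφ = -12.5112°,  Δλ = 3.1635°
a = sin²(Δφ/2) + cos φ₁ cos φ₂ sin²(Δλ/2) = 0.012456
c = 2·arcsin(√a) = 0.223680 rad = 12.8159°

12.82°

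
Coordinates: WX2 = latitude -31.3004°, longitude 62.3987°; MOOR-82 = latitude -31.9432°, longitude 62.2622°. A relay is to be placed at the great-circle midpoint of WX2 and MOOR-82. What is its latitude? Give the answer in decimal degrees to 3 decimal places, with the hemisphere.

31.622°S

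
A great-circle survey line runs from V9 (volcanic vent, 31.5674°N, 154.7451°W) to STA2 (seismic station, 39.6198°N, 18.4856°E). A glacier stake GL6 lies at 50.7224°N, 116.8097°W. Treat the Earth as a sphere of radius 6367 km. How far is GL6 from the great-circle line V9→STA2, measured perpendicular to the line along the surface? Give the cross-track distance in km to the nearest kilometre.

2272 km

δ₁₃ = central angle V9→GL6 = 0.590501 rad  (haversine)
θ₁₃ = bearing V9→GL6 = 44.349°,  θ₁₂ = bearing V9→STA2 = 5.495°
dₓₜ = R·arcsin(sin δ₁₃ · sin(θ₁₃ − θ₁₂)) = 6367·arcsin(0.55678·sin(38.853°)) = 2271.775 km
|dₓₜ| = 2271.775 km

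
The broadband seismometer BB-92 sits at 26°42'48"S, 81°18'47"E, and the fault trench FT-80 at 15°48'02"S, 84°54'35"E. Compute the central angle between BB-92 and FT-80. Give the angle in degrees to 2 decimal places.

11.41°

BB-92: φ = -26.71333°, λ = +81.31306°
FT-80: φ = -15.80056°, λ = +84.90972°
Δφ = 10.9128°,  Δλ = 3.5967°
a = sin²(Δφ/2) + cos φ₁ cos φ₂ sin²(Δλ/2) = 0.009888
c = 2·arcsin(√a) = 0.199208 rad = 11.4138°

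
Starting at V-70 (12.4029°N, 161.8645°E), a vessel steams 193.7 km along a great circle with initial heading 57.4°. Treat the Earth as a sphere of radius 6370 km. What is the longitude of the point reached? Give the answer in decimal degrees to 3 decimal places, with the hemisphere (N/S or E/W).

163.373°E

δ = d/R = 193.7/6370 = 0.030408 rad
φ₂ = arcsin(sin φ₁ cos δ + cos φ₁ sin δ cos θ)
   = arcsin(0.21478·0.99954 + 0.97666·0.03040·0.53877) = 13.33733°
λ₂ = λ₁ + atan2(sin θ sin δ cos φ₁, cos δ − sin φ₁ sin φ₂) = 163.37290°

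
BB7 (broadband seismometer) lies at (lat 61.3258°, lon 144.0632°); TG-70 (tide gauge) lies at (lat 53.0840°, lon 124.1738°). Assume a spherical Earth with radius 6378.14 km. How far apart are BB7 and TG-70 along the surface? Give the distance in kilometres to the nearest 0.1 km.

Δφ = -8.2418°,  Δλ = -19.8894°
a = sin²(Δφ/2) + cos φ₁ cos φ₂ sin²(Δλ/2) = 0.013760
c = 2·arcsin(√a) = 0.235144 rad = 13.4728°
d = R·c = 6378.14 × 0.235144 = 1499.8 km

1499.8 km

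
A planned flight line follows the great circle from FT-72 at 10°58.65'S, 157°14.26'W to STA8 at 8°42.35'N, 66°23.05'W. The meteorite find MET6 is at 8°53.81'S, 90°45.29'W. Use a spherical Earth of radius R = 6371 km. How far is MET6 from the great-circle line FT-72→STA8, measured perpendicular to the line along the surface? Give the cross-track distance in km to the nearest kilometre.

FT-72: φ = -10.97750°, λ = -157.23767°
STA8: φ = +8.70583°, λ = -66.38417°
MET6: φ = -8.89683°, λ = -90.75483°
δ₁₃ = central angle FT-72→MET6 = 1.141249 rad  (haversine)
θ₁₃ = bearing FT-72→MET6 = 94.843°,  θ₁₂ = bearing FT-72→STA8 = 81.609°
dₓₜ = R·arcsin(sin δ₁₃ · sin(θ₁₃ − θ₁₂)) = 6371·arcsin(0.90915·sin(13.234°)) = 1335.757 km
|dₓₜ| = 1335.757 km

1336 km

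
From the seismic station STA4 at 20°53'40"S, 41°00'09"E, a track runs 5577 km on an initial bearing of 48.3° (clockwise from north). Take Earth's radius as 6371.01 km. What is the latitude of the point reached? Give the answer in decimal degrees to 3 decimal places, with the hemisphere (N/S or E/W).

14.398°N

STA4: φ = -20.89444°, λ = +41.00250°
δ = d/R = 5577/6371.01 = 0.875371 rad
φ₂ = arcsin(sin φ₁ cos δ + cos φ₁ sin δ cos θ)
   = arcsin(-0.35665·0.64071 + 0.93424·0.76778·0.66523) = 14.39799°
λ₂ = λ₁ + atan2(sin θ sin δ cos φ₁, cos δ − sin φ₁ sin φ₂) = 77.29045°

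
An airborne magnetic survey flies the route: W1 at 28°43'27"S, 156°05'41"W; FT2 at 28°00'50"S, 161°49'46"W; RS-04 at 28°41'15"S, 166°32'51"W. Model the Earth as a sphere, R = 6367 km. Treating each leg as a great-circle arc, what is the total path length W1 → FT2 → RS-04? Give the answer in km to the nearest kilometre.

1034 km

W1: φ = -28.72417°, λ = -156.09472°
FT2: φ = -28.01389°, λ = -161.82944°
RS-04: φ = -28.68750°, λ = -166.54750°
W1→FT2: c = 0.088928 rad, d = 566.21 km
FT2→RS-04: c = 0.073411 rad, d = 467.41 km
Total = 566.21 + 467.41 = 1033.62 km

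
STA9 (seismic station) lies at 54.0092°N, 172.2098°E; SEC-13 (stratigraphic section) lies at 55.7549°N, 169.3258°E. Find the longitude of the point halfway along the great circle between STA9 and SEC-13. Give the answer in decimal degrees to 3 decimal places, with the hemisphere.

Bx = cos φ₂ cos Δλ = 0.562022,  By = cos φ₂ sin Δλ = -0.028313
φₘ = atan2(sin φ₁ + sin φ₂, √((cos φ₁ + Bx)² + By²)) = 54.89058°
λₘ = λ₁ + atan2(By, cos φ₁ + Bx) = 170.79904°

170.799°E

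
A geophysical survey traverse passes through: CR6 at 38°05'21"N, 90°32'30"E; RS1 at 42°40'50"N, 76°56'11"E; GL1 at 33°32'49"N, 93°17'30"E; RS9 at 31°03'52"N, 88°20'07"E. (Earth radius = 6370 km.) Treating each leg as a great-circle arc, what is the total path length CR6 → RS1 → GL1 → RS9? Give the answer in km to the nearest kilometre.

CR6: φ = +38.08917°, λ = +90.54167°
RS1: φ = +42.68056°, λ = +76.93639°
GL1: φ = +33.54694°, λ = +93.29167°
RS9: φ = +31.06444°, λ = +88.33528°
CR6→RS1: c = 0.197526 rad, d = 1258.24 km
RS1→GL1: c = 0.274623 rad, d = 1749.35 km
GL1→RS9: c = 0.084972 rad, d = 541.27 km
Total = 1258.24 + 1749.35 + 541.27 = 3548.86 km

3549 km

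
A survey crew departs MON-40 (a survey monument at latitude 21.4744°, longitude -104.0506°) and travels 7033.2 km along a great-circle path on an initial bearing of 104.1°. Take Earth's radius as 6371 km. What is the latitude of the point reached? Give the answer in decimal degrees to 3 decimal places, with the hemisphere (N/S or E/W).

2.159°S

δ = d/R = 7033.2/6371 = 1.103940 rad
φ₂ = arcsin(sin φ₁ cos δ + cos φ₁ sin δ cos θ)
   = arcsin(0.36609·0.45008 + 0.93058·0.89299·-0.24362) = -2.15914°
λ₂ = λ₁ + atan2(sin θ sin δ cos φ₁, cos δ − sin φ₁ sin φ₂) = -43.97333°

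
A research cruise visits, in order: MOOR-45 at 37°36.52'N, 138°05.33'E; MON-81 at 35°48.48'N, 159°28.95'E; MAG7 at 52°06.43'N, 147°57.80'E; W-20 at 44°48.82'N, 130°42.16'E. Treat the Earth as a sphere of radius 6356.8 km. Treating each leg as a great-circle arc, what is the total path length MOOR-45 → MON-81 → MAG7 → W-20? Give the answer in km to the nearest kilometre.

MOOR-45: φ = +37.60867°, λ = +138.08883°
MON-81: φ = +35.80800°, λ = +159.48250°
MAG7: φ = +52.10717°, λ = +147.96333°
W-20: φ = +44.81367°, λ = +130.70267°
MOOR-45→MON-81: c = 0.300332 rad, d = 1909.15 km
MON-81→MAG7: c = 0.318275 rad, d = 2023.21 km
MAG7→W-20: c = 0.235976 rad, d = 1500.05 km
Total = 1909.15 + 2023.21 + 1500.05 = 5432.41 km

5432 km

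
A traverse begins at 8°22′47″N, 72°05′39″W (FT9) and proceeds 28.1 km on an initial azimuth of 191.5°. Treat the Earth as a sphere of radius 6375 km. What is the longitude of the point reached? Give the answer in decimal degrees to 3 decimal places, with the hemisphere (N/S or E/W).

FT9: φ = +8.37972°, λ = -72.09417°
δ = d/R = 28.1/6375 = 0.004408 rad
φ₂ = arcsin(sin φ₁ cos δ + cos φ₁ sin δ cos θ)
   = arcsin(0.14573·0.99999 + 0.98932·0.00441·-0.97992) = 8.13224°
λ₂ = λ₁ + atan2(sin θ sin δ cos φ₁, cos δ − sin φ₁ sin φ₂) = -72.14503°

72.145°W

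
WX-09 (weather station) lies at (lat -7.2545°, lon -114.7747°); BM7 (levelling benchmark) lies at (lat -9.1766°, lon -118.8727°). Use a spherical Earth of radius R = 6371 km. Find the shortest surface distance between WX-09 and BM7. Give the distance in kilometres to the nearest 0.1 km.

Δφ = -1.9221°,  Δλ = -4.0980°
a = sin²(Δφ/2) + cos φ₁ cos φ₂ sin²(Δλ/2) = 0.001533
c = 2·arcsin(√a) = 0.078333 rad = 4.4881°
d = R·c = 6371 × 0.078333 = 499.1 km

499.1 km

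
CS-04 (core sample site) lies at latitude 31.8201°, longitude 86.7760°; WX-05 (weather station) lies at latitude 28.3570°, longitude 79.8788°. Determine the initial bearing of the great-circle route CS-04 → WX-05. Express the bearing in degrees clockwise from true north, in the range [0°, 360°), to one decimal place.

241.6°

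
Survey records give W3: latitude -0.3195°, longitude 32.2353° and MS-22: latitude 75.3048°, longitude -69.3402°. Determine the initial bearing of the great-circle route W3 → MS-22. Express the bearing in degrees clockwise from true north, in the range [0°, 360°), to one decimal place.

345.6°

Δλ = -101.5755°
y = sin Δλ · cos φ₂ = -0.248517
x = cos φ₁ sin φ₂ − sin φ₁ cos φ₂ cos Δλ = 0.966990
θ = atan2(y, x) = -14.4131° → 345.5869° (mod 360°)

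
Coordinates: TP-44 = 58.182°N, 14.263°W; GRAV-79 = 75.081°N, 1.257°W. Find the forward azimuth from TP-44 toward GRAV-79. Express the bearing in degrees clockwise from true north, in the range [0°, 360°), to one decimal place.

Δλ = 13.0060°
y = sin Δλ · cos φ₂ = 0.057941
x = cos φ₁ sin φ₂ − sin φ₁ cos φ₂ cos Δλ = 0.296298
θ = atan2(y, x) = 11.0645° → 11.0645° (mod 360°)

11.1°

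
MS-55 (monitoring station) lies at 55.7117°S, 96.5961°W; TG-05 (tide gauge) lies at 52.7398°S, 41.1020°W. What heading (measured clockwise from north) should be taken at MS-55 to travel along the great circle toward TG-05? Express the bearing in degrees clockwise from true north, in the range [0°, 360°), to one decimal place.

Δλ = 55.4941°
y = sin Δλ · cos φ₂ = 0.498920
x = cos φ₁ sin φ₂ − sin φ₁ cos φ₂ cos Δλ = -0.165003
θ = atan2(y, x) = 108.3001° → 108.3001° (mod 360°)

108.3°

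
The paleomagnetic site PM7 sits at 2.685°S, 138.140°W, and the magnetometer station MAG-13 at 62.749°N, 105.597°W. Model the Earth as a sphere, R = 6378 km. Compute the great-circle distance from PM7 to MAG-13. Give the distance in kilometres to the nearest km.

Δφ = 65.4340°,  Δλ = 32.5430°
a = sin²(Δφ/2) + cos φ₁ cos φ₂ sin²(Δλ/2) = 0.328037
c = 2·arcsin(√a) = 1.219702 rad = 69.8838°
d = R·c = 6378 × 1.219702 = 7779.3 km

7779 km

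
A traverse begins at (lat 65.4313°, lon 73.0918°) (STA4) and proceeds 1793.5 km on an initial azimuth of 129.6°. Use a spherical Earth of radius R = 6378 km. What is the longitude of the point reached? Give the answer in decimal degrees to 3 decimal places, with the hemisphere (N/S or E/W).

δ = d/R = 1793.5/6378 = 0.281201 rad
φ₂ = arcsin(sin φ₁ cos δ + cos φ₁ sin δ cos θ)
   = arcsin(0.90946·0.96072 + 0.41578·0.27751·-0.63742) = 53.14860°
λ₂ = λ₁ + atan2(sin θ sin δ cos φ₁, cos δ − sin φ₁ sin φ₂) = 93.97894°

93.979°E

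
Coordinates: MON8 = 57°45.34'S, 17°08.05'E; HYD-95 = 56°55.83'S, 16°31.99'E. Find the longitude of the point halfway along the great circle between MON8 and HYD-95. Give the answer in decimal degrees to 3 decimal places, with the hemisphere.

16.830°E

MON8: φ = -57.75567°, λ = +17.13417°
HYD-95: φ = -56.93050°, λ = +16.53317°
Bx = cos φ₂ cos Δλ = 0.545626,  By = cos φ₂ sin Δλ = -0.005724
φₘ = atan2(sin φ₁ + sin φ₂, √((cos φ₁ + Bx)² + By²)) = -57.34344°
λₘ = λ₁ + atan2(By, cos φ₁ + Bx) = 16.83029°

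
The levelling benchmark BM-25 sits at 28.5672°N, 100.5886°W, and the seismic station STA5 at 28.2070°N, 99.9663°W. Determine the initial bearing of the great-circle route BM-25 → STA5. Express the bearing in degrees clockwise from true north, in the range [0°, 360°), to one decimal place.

Δλ = 0.6223°
y = sin Δλ · cos φ₂ = 0.009571
x = cos φ₁ sin φ₂ − sin φ₁ cos φ₂ cos Δλ = -0.006262
θ = atan2(y, x) = 123.1940° → 123.1940° (mod 360°)

123.2°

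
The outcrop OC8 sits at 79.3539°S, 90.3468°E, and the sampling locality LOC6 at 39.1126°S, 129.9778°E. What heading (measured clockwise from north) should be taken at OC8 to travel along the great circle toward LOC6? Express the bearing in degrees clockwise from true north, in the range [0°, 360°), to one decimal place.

46.4°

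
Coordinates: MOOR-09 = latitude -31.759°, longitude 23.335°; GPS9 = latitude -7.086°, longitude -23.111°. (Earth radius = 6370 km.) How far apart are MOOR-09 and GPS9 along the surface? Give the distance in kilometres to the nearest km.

5529 km

Δφ = 24.6730°,  Δλ = -46.4460°
a = sin²(Δφ/2) + cos φ₁ cos φ₂ sin²(Δλ/2) = 0.176839
c = 2·arcsin(√a) = 0.868041 rad = 49.7351°
d = R·c = 6370 × 0.868041 = 5529.4 km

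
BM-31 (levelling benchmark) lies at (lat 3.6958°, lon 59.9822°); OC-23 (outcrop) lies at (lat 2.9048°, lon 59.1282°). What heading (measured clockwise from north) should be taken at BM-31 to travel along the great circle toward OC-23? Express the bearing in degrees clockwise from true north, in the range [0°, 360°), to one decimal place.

227.2°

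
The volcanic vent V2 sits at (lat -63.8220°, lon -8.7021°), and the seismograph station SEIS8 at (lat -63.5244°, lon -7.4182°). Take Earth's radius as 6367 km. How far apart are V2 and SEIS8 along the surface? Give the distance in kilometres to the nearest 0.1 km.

71.4 km

Δφ = 0.2976°,  Δλ = 1.2839°
a = sin²(Δφ/2) + cos φ₁ cos φ₂ sin²(Δλ/2) = 0.000031
c = 2·arcsin(√a) = 0.011213 rad = 0.6425°
d = R·c = 6367 × 0.011213 = 71.4 km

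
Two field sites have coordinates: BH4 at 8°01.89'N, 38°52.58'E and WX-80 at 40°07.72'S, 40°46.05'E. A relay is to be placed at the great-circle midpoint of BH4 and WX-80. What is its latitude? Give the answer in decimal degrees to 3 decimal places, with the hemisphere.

BH4: φ = +8.03150°, λ = +38.87633°
WX-80: φ = -40.12867°, λ = +40.76750°
Bx = cos φ₂ cos Δλ = 0.764183,  By = cos φ₂ sin Δλ = 0.025233
φₘ = atan2(sin φ₁ + sin φ₂, √((cos φ₁ + Bx)² + By²)) = -16.05062°
λₘ = λ₁ + atan2(By, cos φ₁ + Bx) = 39.70034°

16.051°S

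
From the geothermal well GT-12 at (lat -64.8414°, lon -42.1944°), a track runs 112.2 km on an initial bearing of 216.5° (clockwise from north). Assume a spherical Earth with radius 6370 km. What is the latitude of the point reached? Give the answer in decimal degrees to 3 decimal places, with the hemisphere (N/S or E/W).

δ = d/R = 112.2/6370 = 0.017614 rad
φ₂ = arcsin(sin φ₁ cos δ + cos φ₁ sin δ cos θ)
   = arcsin(-0.90513·0.99984 + 0.42513·0.01761·-0.80386) = -65.64573°
λ₂ = λ₁ + atan2(sin θ sin δ cos φ₁, cos δ − sin φ₁ sin φ₂) = -43.65017°

65.646°S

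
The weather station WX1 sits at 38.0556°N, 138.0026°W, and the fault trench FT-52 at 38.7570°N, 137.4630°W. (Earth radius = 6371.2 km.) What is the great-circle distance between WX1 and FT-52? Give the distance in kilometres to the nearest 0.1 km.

Δφ = 0.7014°,  Δλ = 0.5396°
a = sin²(Δφ/2) + cos φ₁ cos φ₂ sin²(Δλ/2) = 0.000051
c = 2·arcsin(√a) = 0.014294 rad = 0.8190°
d = R·c = 6371.2 × 0.014294 = 91.1 km

91.1 km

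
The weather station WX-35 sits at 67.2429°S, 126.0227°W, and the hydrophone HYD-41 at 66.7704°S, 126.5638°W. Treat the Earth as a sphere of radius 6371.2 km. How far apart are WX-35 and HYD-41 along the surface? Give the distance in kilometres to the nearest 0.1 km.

Δφ = 0.4725°,  Δλ = -0.5411°
a = sin²(Δφ/2) + cos φ₁ cos φ₂ sin²(Δλ/2) = 0.000020
c = 2·arcsin(√a) = 0.009034 rad = 0.5176°
d = R·c = 6371.2 × 0.009034 = 57.6 km

57.6 km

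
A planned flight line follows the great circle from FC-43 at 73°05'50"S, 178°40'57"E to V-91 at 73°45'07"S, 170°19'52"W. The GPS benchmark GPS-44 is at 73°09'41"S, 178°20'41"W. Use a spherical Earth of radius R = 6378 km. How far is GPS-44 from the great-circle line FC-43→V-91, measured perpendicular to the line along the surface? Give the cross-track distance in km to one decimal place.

FC-43: φ = -73.09722°, λ = +178.68250°
V-91: φ = -73.75194°, λ = -170.33111°
GPS-44: φ = -73.16139°, λ = -178.34472°
δ₁₃ = central angle FC-43→GPS-44 = 0.015098 rad  (haversine)
θ₁₃ = bearing FC-43→GPS-44 = 95.675°,  θ₁₂ = bearing FC-43→V-91 = 107.030°
dₓₜ = R·arcsin(sin δ₁₃ · sin(θ₁₃ − θ₁₂)) = 6378·arcsin(0.01510·sin(-11.355°)) = -18.959 km
|dₓₜ| = 18.959 km

19.0 km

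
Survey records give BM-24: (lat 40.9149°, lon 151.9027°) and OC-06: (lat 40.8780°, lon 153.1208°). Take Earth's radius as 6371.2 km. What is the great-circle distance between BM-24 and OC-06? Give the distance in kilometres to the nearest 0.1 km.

Δφ = -0.0369°,  Δλ = 1.2181°
a = sin²(Δφ/2) + cos φ₁ cos φ₂ sin²(Δλ/2) = 0.000065
c = 2·arcsin(√a) = 0.016083 rad = 0.9215°
d = R·c = 6371.2 × 0.016083 = 102.5 km

102.5 km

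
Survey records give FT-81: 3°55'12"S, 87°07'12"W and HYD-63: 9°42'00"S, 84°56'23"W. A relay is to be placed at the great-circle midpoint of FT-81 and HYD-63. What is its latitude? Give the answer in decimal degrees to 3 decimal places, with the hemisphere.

FT-81: φ = -3.92000°, λ = -87.12000°
HYD-63: φ = -9.70000°, λ = -84.93972°
Bx = cos φ₂ cos Δλ = 0.984990,  By = cos φ₂ sin Δλ = 0.037500
φₘ = atan2(sin φ₁ + sin φ₂, √((cos φ₁ + Bx)² + By²)) = -6.81122°
λₘ = λ₁ + atan2(By, cos φ₁ + Bx) = -86.03643°

6.811°S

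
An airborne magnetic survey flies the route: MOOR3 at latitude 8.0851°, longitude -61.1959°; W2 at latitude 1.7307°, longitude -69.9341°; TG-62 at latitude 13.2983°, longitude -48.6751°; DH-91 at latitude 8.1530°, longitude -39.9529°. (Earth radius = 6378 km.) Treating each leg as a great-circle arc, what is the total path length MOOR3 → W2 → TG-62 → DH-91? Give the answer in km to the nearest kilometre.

MOOR3→W2: c = 0.188055 rad, d = 1199.41 km
W2→TG-62: c = 0.419004 rad, d = 2672.41 km
TG-62→DH-91: c = 0.174407 rad, d = 1112.37 km
Total = 1199.41 + 2672.41 + 1112.37 = 4984.19 km

4984 km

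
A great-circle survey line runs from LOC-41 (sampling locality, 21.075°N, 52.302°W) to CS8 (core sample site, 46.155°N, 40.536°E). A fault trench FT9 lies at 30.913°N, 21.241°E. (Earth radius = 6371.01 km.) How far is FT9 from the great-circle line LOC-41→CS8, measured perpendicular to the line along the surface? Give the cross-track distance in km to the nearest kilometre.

δ₁₃ = central angle LOC-41→FT9 = 1.146665 rad  (haversine)
θ₁₃ = bearing LOC-41→FT9 = 64.527°,  θ₁₂ = bearing LOC-41→CS8 = 45.273°
dₓₜ = R·arcsin(sin δ₁₃ · sin(θ₁₃ − θ₁₂)) = 6371.01·arcsin(0.91140·sin(19.255°)) = 1944.878 km
|dₓₜ| = 1944.878 km

1945 km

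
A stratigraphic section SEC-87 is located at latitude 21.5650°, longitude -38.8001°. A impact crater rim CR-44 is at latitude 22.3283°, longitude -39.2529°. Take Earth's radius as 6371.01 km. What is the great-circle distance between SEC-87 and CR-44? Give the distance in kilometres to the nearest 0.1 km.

Δφ = 0.7633°,  Δλ = -0.4528°
a = sin²(Δφ/2) + cos φ₁ cos φ₂ sin²(Δλ/2) = 0.000058
c = 2·arcsin(√a) = 0.015206 rad = 0.8712°
d = R·c = 6371.01 × 0.015206 = 96.9 km

96.9 km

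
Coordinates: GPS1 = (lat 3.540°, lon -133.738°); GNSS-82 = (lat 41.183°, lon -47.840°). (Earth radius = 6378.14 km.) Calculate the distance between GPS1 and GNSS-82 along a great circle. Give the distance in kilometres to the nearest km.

9416 km

Δφ = 37.6430°,  Δλ = 85.8980°
a = sin²(Δφ/2) + cos φ₁ cos φ₂ sin²(Δλ/2) = 0.452805
c = 2·arcsin(√a) = 1.476265 rad = 84.5838°
d = R·c = 6378.14 × 1.476265 = 9415.8 km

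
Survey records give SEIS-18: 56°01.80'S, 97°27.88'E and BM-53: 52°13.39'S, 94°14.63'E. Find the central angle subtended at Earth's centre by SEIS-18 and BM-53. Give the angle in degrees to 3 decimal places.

4.248°

SEIS-18: φ = -56.03000°, λ = +97.46467°
BM-53: φ = -52.22317°, λ = +94.24383°
Δφ = 3.8068°,  Δλ = -3.2208°
a = sin²(Δφ/2) + cos φ₁ cos φ₂ sin²(Δλ/2) = 0.001374
c = 2·arcsin(√a) = 0.074140 rad = 4.2479°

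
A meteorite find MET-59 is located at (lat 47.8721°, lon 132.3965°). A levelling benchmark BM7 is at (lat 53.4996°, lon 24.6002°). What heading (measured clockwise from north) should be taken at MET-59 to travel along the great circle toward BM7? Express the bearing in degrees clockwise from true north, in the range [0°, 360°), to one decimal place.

Δλ = -107.7963°
y = sin Δλ · cos φ₂ = -0.566365
x = cos φ₁ sin φ₂ − sin φ₁ cos φ₂ cos Δλ = 0.674046
θ = atan2(y, x) = -40.0386° → 319.9614° (mod 360°)

320.0°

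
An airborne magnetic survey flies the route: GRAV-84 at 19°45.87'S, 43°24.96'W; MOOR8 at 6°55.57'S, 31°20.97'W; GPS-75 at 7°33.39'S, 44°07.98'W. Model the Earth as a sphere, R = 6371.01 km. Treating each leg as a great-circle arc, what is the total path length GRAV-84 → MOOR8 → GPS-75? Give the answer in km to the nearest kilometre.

3344 km

GRAV-84: φ = -19.76450°, λ = -43.41600°
MOOR8: φ = -6.92617°, λ = -31.34950°
GPS-75: φ = -7.55650°, λ = -44.13300°
GRAV-84→MOOR8: c = 0.303287 rad, d = 1932.25 km
MOOR8→GPS-75: c = 0.221599 rad, d = 1411.81 km
Total = 1932.25 + 1411.81 = 3344.06 km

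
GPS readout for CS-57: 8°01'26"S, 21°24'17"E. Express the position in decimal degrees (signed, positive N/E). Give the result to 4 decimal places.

-8.0239°, +21.4047°

lat: 8.0239° S → -8.0239°
lon: 21.4047° E → +21.4047°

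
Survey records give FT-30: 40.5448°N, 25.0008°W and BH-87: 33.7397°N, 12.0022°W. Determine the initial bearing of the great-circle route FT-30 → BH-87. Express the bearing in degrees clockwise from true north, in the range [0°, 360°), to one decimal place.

119.2°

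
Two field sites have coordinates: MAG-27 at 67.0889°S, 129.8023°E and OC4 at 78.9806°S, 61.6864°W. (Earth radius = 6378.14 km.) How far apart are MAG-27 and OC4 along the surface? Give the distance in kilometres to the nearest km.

3760 km

Δφ = -11.8917°,  Δλ = 168.5113°
a = sin²(Δφ/2) + cos φ₁ cos φ₂ sin²(Δλ/2) = 0.084397
c = 2·arcsin(√a) = 0.589523 rad = 33.7772°
d = R·c = 6378.14 × 0.589523 = 3760.1 km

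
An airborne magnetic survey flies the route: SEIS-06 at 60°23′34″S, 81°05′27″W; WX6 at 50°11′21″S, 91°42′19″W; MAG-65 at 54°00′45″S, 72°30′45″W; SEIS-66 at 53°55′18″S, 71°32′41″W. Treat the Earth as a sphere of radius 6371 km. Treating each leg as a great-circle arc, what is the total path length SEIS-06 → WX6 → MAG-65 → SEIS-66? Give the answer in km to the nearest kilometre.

SEIS-06: φ = -60.39278°, λ = -81.09083°
WX6: φ = -50.18917°, λ = -91.70528°
MAG-65: φ = -54.01250°, λ = -72.51250°
SEIS-66: φ = -53.92167°, λ = -71.54472°
SEIS-06→WX6: c = 0.206415 rad, d = 1315.07 km
WX6→MAG-65: c = 0.215529 rad, d = 1373.14 km
MAG-65→SEIS-66: c = 0.010062 rad, d = 64.10 km
Total = 1315.07 + 1373.14 + 64.10 = 2752.31 km

2752 km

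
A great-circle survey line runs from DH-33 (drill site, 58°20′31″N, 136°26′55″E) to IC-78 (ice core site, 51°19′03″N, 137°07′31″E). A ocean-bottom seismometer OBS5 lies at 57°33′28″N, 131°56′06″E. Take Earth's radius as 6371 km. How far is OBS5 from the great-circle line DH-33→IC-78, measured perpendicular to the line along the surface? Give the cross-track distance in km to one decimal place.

273.3 km

DH-33: φ = +58.34194°, λ = +136.44861°
IC-78: φ = +51.31750°, λ = +137.12528°
OBS5: φ = +57.55778°, λ = +131.93500°
δ₁₃ = central angle DH-33→OBS5 = 0.043977 rad  (haversine)
θ₁₃ = bearing DH-33→OBS5 = 253.794°,  θ₁₂ = bearing DH-33→IC-78 = 176.545°
dₓₜ = R·arcsin(sin δ₁₃ · sin(θ₁₃ − θ₁₂)) = 6371·arcsin(0.04396·sin(77.249°)) = 273.266 km
|dₓₜ| = 273.266 km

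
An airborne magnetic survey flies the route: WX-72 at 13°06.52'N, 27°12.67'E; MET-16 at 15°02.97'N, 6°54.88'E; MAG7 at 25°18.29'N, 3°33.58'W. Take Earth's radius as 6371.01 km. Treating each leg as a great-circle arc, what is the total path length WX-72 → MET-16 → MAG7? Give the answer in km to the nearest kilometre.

WX-72: φ = +13.10867°, λ = +27.21117°
MET-16: φ = +15.04950°, λ = +6.91467°
MAG7: φ = +25.30483°, λ = -3.55967°
WX-72→MET-16: c = 0.345139 rad, d = 2198.88 km
MET-16→MAG7: c = 0.247711 rad, d = 1578.17 km
Total = 2198.88 + 1578.17 = 3777.05 km

3777 km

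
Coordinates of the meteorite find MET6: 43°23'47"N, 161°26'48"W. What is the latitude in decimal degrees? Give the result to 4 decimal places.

43° + 23′/60 + 47″/3600 = 43 + 0.38333 + 0.01306 = 43.3964°

43.3964°N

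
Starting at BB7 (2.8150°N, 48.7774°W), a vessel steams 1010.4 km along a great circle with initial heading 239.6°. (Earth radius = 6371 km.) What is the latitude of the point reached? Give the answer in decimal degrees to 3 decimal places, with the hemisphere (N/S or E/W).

δ = d/R = 1010.4/6371 = 0.158594 rad
φ₂ = arcsin(sin φ₁ cos δ + cos φ₁ sin δ cos θ)
   = arcsin(0.04911·0.98745 + 0.99879·0.15793·-0.50603) = -1.79516°
λ₂ = λ₁ + atan2(sin θ sin δ cos φ₁, cos δ − sin φ₁ sin φ₂) = -56.61024°

1.795°S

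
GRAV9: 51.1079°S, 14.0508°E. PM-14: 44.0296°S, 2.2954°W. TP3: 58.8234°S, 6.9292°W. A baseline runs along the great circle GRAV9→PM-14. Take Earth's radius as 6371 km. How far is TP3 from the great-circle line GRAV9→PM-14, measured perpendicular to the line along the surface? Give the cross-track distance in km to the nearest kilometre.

1457 km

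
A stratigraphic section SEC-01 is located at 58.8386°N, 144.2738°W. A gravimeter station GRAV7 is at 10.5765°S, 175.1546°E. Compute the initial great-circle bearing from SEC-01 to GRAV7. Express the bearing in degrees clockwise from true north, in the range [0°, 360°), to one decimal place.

Δλ = -40.5716°
y = sin Δλ · cos φ₂ = -0.639348
x = cos φ₁ sin φ₂ − sin φ₁ cos φ₂ cos Δλ = -0.733929
θ = atan2(y, x) = -138.9399° → 221.0601° (mod 360°)

221.1°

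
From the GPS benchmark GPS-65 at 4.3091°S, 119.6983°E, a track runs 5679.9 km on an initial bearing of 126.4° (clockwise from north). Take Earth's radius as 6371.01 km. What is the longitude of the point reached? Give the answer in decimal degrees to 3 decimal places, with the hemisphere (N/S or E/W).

166.319°E

δ = d/R = 5679.9/6371.01 = 0.891523 rad
φ₂ = arcsin(sin φ₁ cos δ + cos φ₁ sin δ cos θ)
   = arcsin(-0.07514·0.62823 + 0.99717·0.77803·-0.59342) = -30.50379°
λ₂ = λ₁ + atan2(sin θ sin δ cos φ₁, cos δ − sin φ₁ sin φ₂) = 166.31934°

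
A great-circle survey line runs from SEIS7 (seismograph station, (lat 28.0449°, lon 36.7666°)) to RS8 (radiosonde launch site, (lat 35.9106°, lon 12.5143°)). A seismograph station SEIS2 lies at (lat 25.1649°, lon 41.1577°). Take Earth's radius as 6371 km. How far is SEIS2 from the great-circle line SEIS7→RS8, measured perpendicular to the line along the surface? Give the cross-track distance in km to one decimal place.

76.5 km

δ₁₃ = central angle SEIS7→SEIS2 = 0.084971 rad  (haversine)
θ₁₃ = bearing SEIS7→SEIS2 = 125.261°,  θ₁₂ = bearing SEIS7→RS8 = 297.129°
dₓₜ = R·arcsin(sin δ₁₃ · sin(θ₁₃ − θ₁₂)) = 6371·arcsin(0.08487·sin(-171.868°)) = -76.486 km
|dₓₜ| = 76.486 km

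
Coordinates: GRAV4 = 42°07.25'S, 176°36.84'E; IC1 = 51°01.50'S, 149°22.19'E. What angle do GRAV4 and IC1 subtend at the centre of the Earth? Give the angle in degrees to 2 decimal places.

GRAV4: φ = -42.12083°, λ = +176.61400°
IC1: φ = -51.02500°, λ = +149.36983°
Δφ = -8.9042°,  Δλ = -27.2442°
a = sin²(Δφ/2) + cos φ₁ cos φ₂ sin²(Δλ/2) = 0.031904
c = 2·arcsin(√a) = 0.359159 rad = 20.5783°

20.58°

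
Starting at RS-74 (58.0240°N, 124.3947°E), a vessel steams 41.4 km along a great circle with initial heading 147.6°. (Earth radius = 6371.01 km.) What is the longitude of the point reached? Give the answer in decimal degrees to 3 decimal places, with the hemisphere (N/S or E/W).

124.768°E

δ = d/R = 41.4/6371.01 = 0.006498 rad
φ₂ = arcsin(sin φ₁ cos δ + cos φ₁ sin δ cos θ)
   = arcsin(0.84827·0.99998 + 0.52956·0.00650·-0.84433) = 57.70909°
λ₂ = λ₁ + atan2(sin θ sin δ cos φ₁, cos δ − sin φ₁ sin φ₂) = 124.76814°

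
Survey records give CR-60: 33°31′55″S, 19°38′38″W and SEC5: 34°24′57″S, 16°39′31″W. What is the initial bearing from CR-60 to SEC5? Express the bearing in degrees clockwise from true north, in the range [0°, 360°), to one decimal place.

CR-60: φ = -33.53194°, λ = -19.64389°
SEC5: φ = -34.41583°, λ = -16.65861°
Δλ = 2.9853°
y = sin Δλ · cos φ₂ = 0.042963
x = cos φ₁ sin φ₂ − sin φ₁ cos φ₂ cos Δλ = -0.016045
θ = atan2(y, x) = 110.4781° → 110.4781° (mod 360°)

110.5°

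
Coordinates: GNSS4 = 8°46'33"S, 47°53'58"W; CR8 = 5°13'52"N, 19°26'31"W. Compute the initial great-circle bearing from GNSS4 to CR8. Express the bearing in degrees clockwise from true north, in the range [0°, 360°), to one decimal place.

GNSS4: φ = -8.77583°, λ = -47.89944°
CR8: φ = +5.23111°, λ = -19.44194°
Δλ = 28.4575°
y = sin Δλ · cos φ₂ = 0.474522
x = cos φ₁ sin φ₂ − sin φ₁ cos φ₂ cos Δλ = 0.223681
θ = atan2(y, x) = 64.7616° → 64.7616° (mod 360°)

64.8°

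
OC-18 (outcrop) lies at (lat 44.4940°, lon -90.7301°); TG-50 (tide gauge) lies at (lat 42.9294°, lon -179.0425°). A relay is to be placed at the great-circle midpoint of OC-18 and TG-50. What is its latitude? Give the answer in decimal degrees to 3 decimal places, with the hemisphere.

Bx = cos φ₂ cos Δλ = 0.021563,  By = cos φ₂ sin Δλ = -0.731876
φₘ = atan2(sin φ₁ + sin φ₂, √((cos φ₁ + Bx)² + By²)) = 53.11122°
λₘ = λ₁ + atan2(By, cos φ₁ + Bx) = -135.61248°

53.111°N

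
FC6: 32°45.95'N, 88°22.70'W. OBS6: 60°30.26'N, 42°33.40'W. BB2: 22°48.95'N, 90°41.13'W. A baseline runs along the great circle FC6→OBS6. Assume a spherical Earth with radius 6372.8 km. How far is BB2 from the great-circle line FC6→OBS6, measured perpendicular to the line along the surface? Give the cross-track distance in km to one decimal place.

398.1 km

FC6: φ = +32.76583°, λ = -88.37833°
OBS6: φ = +60.50433°, λ = -42.55667°
BB2: φ = +22.81583°, λ = -90.68550°
δ₁₃ = central angle FC6→BB2 = 0.177260 rad  (haversine)
θ₁₃ = bearing FC6→BB2 = 192.148°,  θ₁₂ = bearing FC6→OBS6 = 32.882°
dₓₜ = R·arcsin(sin δ₁₃ · sin(θ₁₃ − θ₁₂)) = 6372.8·arcsin(0.17633·sin(159.266°)) = 398.087 km
|dₓₜ| = 398.087 km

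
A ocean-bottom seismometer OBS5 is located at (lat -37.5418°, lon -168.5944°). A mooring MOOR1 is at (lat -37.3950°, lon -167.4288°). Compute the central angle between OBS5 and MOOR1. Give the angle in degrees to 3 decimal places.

Δφ = 0.1468°,  Δλ = 1.1656°
a = sin²(Δφ/2) + cos φ₁ cos φ₂ sin²(Δλ/2) = 0.000067
c = 2·arcsin(√a) = 0.016348 rad = 0.9367°

0.937°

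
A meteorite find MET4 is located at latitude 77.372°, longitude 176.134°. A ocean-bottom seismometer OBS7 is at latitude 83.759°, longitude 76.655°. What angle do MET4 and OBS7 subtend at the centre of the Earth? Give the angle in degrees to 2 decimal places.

14.96°

Δφ = 6.3870°,  Δλ = -99.4790°
a = sin²(Δφ/2) + cos φ₁ cos φ₂ sin²(Δλ/2) = 0.016944
c = 2·arcsin(√a) = 0.261076 rad = 14.9585°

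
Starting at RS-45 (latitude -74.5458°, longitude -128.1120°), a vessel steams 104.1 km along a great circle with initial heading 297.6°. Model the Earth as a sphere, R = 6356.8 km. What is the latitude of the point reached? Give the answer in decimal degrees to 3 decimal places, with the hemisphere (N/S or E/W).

74.090°S

δ = d/R = 104.1/6356.8 = 0.016376 rad
φ₂ = arcsin(sin φ₁ cos δ + cos φ₁ sin δ cos θ)
   = arcsin(-0.96384·0.99987 + 0.26647·0.01638·0.46330) = -74.08988°
λ₂ = λ₁ + atan2(sin θ sin δ cos φ₁, cos δ − sin φ₁ sin φ₂) = -131.14657°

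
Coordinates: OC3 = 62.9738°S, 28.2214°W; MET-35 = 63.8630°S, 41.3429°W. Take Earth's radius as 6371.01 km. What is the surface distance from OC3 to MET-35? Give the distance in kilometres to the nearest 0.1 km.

659.1 km

Δφ = -0.8892°,  Δλ = -13.1215°
a = sin²(Δφ/2) + cos φ₁ cos φ₂ sin²(Δλ/2) = 0.002673
c = 2·arcsin(√a) = 0.103455 rad = 5.9275°
d = R·c = 6371.01 × 0.103455 = 659.1 km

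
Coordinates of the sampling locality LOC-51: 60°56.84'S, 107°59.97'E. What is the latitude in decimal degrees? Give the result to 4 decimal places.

60.9473°S

60° + 56.84′/60 = 60 + 0.94733 = 60.9473°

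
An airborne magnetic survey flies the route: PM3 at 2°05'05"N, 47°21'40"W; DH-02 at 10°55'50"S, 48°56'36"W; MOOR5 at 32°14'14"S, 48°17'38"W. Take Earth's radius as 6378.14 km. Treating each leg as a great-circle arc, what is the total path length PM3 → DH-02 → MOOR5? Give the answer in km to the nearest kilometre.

PM3: φ = +2.08472°, λ = -47.36111°
DH-02: φ = -10.93056°, λ = -48.94333°
MOOR5: φ = -32.23722°, λ = -48.29389°
PM3→DH-02: c = 0.228815 rad, d = 1459.41 km
DH-02→MOOR5: c = 0.372018 rad, d = 2372.78 km
Total = 1459.41 + 2372.78 = 3832.20 km

3832 km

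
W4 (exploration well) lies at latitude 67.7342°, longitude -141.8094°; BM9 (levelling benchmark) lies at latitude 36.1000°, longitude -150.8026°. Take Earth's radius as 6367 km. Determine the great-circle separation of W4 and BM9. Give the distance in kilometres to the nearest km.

Δφ = -31.6342°,  Δλ = -8.9932°
a = sin²(Δφ/2) + cos φ₁ cos φ₂ sin²(Δλ/2) = 0.076175
c = 2·arcsin(√a) = 0.559255 rad = 32.0430°
d = R·c = 6367 × 0.559255 = 3560.8 km

3561 km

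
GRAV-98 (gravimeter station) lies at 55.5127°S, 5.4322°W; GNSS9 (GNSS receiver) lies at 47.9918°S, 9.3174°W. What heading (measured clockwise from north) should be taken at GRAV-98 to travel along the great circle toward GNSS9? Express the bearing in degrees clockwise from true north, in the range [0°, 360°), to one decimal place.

340.7°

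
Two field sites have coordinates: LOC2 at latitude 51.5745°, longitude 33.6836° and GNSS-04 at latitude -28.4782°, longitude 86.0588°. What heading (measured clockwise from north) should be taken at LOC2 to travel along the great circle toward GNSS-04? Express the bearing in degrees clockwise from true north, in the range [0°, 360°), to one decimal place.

Δλ = 52.3752°
y = sin Δλ · cos φ₂ = 0.696189
x = cos φ₁ sin φ₂ − sin φ₁ cos φ₂ cos Δλ = -0.716740
θ = atan2(y, x) = 135.8333° → 135.8333° (mod 360°)

135.8°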